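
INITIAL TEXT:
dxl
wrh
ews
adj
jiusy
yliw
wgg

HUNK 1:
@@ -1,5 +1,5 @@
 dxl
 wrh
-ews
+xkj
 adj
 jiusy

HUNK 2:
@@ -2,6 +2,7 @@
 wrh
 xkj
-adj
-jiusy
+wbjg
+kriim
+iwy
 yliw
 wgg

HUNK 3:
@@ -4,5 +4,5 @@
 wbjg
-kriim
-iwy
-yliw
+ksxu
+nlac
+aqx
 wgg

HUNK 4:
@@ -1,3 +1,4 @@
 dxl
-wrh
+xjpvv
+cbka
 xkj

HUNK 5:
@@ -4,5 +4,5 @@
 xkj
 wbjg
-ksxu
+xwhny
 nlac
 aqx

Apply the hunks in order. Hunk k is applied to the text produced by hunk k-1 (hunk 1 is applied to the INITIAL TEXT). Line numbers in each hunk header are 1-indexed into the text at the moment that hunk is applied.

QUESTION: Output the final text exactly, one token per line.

Hunk 1: at line 1 remove [ews] add [xkj] -> 7 lines: dxl wrh xkj adj jiusy yliw wgg
Hunk 2: at line 2 remove [adj,jiusy] add [wbjg,kriim,iwy] -> 8 lines: dxl wrh xkj wbjg kriim iwy yliw wgg
Hunk 3: at line 4 remove [kriim,iwy,yliw] add [ksxu,nlac,aqx] -> 8 lines: dxl wrh xkj wbjg ksxu nlac aqx wgg
Hunk 4: at line 1 remove [wrh] add [xjpvv,cbka] -> 9 lines: dxl xjpvv cbka xkj wbjg ksxu nlac aqx wgg
Hunk 5: at line 4 remove [ksxu] add [xwhny] -> 9 lines: dxl xjpvv cbka xkj wbjg xwhny nlac aqx wgg

Answer: dxl
xjpvv
cbka
xkj
wbjg
xwhny
nlac
aqx
wgg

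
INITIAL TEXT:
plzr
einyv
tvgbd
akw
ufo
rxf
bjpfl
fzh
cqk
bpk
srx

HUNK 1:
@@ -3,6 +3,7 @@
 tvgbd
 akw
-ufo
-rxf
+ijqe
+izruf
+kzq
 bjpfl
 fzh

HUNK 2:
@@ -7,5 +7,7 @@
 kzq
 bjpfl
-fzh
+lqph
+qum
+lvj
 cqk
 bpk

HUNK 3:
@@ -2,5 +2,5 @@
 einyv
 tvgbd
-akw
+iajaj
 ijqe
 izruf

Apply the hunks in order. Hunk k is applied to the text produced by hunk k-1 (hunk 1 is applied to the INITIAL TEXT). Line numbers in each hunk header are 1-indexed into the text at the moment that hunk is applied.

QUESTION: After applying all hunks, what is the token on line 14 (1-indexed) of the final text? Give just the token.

Hunk 1: at line 3 remove [ufo,rxf] add [ijqe,izruf,kzq] -> 12 lines: plzr einyv tvgbd akw ijqe izruf kzq bjpfl fzh cqk bpk srx
Hunk 2: at line 7 remove [fzh] add [lqph,qum,lvj] -> 14 lines: plzr einyv tvgbd akw ijqe izruf kzq bjpfl lqph qum lvj cqk bpk srx
Hunk 3: at line 2 remove [akw] add [iajaj] -> 14 lines: plzr einyv tvgbd iajaj ijqe izruf kzq bjpfl lqph qum lvj cqk bpk srx
Final line 14: srx

Answer: srx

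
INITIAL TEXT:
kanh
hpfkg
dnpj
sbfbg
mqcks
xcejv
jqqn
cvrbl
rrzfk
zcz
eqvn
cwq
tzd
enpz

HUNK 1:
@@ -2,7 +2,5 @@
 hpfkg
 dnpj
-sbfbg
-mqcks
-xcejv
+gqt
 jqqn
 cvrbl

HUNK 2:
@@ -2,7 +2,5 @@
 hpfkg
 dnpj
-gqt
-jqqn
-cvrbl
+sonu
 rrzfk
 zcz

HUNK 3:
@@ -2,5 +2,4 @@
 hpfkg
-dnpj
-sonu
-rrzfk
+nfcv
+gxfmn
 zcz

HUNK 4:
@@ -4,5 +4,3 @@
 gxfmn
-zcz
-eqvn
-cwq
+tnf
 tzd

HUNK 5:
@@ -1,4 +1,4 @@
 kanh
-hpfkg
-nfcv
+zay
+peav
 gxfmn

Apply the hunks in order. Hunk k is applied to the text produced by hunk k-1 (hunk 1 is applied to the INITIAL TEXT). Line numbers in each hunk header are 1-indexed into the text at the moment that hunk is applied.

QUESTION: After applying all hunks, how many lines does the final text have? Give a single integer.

Hunk 1: at line 2 remove [sbfbg,mqcks,xcejv] add [gqt] -> 12 lines: kanh hpfkg dnpj gqt jqqn cvrbl rrzfk zcz eqvn cwq tzd enpz
Hunk 2: at line 2 remove [gqt,jqqn,cvrbl] add [sonu] -> 10 lines: kanh hpfkg dnpj sonu rrzfk zcz eqvn cwq tzd enpz
Hunk 3: at line 2 remove [dnpj,sonu,rrzfk] add [nfcv,gxfmn] -> 9 lines: kanh hpfkg nfcv gxfmn zcz eqvn cwq tzd enpz
Hunk 4: at line 4 remove [zcz,eqvn,cwq] add [tnf] -> 7 lines: kanh hpfkg nfcv gxfmn tnf tzd enpz
Hunk 5: at line 1 remove [hpfkg,nfcv] add [zay,peav] -> 7 lines: kanh zay peav gxfmn tnf tzd enpz
Final line count: 7

Answer: 7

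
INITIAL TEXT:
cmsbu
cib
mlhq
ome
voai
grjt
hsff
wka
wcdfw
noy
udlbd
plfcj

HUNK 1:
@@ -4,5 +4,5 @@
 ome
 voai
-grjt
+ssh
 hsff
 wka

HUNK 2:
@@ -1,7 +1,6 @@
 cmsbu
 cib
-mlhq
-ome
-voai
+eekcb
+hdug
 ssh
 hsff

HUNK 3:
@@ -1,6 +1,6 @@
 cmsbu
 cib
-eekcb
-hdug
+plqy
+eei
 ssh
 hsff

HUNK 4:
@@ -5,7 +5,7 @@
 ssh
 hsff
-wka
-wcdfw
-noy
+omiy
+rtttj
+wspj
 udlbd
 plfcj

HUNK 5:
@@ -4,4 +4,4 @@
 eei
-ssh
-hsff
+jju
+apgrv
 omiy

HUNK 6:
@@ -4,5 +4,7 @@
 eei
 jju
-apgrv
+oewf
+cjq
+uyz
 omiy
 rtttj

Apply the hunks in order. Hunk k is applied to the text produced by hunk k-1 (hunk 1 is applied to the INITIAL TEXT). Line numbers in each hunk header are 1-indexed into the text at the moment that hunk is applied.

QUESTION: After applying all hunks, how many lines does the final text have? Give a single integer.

Answer: 13

Derivation:
Hunk 1: at line 4 remove [grjt] add [ssh] -> 12 lines: cmsbu cib mlhq ome voai ssh hsff wka wcdfw noy udlbd plfcj
Hunk 2: at line 1 remove [mlhq,ome,voai] add [eekcb,hdug] -> 11 lines: cmsbu cib eekcb hdug ssh hsff wka wcdfw noy udlbd plfcj
Hunk 3: at line 1 remove [eekcb,hdug] add [plqy,eei] -> 11 lines: cmsbu cib plqy eei ssh hsff wka wcdfw noy udlbd plfcj
Hunk 4: at line 5 remove [wka,wcdfw,noy] add [omiy,rtttj,wspj] -> 11 lines: cmsbu cib plqy eei ssh hsff omiy rtttj wspj udlbd plfcj
Hunk 5: at line 4 remove [ssh,hsff] add [jju,apgrv] -> 11 lines: cmsbu cib plqy eei jju apgrv omiy rtttj wspj udlbd plfcj
Hunk 6: at line 4 remove [apgrv] add [oewf,cjq,uyz] -> 13 lines: cmsbu cib plqy eei jju oewf cjq uyz omiy rtttj wspj udlbd plfcj
Final line count: 13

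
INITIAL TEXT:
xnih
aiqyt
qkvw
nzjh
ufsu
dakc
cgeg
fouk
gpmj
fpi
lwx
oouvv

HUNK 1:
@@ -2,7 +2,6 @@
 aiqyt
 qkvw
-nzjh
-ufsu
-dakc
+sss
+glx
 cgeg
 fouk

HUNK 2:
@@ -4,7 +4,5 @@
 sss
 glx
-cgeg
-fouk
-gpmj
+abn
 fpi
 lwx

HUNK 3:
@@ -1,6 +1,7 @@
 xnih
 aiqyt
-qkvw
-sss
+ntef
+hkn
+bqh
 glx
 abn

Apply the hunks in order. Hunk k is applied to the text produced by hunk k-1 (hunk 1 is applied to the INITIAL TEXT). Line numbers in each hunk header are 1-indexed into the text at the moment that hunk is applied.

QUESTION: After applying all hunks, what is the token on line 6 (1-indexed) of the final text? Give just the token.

Hunk 1: at line 2 remove [nzjh,ufsu,dakc] add [sss,glx] -> 11 lines: xnih aiqyt qkvw sss glx cgeg fouk gpmj fpi lwx oouvv
Hunk 2: at line 4 remove [cgeg,fouk,gpmj] add [abn] -> 9 lines: xnih aiqyt qkvw sss glx abn fpi lwx oouvv
Hunk 3: at line 1 remove [qkvw,sss] add [ntef,hkn,bqh] -> 10 lines: xnih aiqyt ntef hkn bqh glx abn fpi lwx oouvv
Final line 6: glx

Answer: glx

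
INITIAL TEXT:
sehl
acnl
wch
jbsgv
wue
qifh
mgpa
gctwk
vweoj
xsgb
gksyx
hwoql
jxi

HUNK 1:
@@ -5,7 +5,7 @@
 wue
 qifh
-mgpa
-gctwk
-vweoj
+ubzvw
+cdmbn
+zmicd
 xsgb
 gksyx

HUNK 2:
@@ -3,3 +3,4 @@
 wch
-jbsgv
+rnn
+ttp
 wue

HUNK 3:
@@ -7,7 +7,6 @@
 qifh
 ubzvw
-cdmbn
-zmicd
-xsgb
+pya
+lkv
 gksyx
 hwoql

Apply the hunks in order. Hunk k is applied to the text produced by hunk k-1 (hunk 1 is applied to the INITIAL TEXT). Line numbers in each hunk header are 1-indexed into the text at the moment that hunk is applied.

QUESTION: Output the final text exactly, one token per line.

Answer: sehl
acnl
wch
rnn
ttp
wue
qifh
ubzvw
pya
lkv
gksyx
hwoql
jxi

Derivation:
Hunk 1: at line 5 remove [mgpa,gctwk,vweoj] add [ubzvw,cdmbn,zmicd] -> 13 lines: sehl acnl wch jbsgv wue qifh ubzvw cdmbn zmicd xsgb gksyx hwoql jxi
Hunk 2: at line 3 remove [jbsgv] add [rnn,ttp] -> 14 lines: sehl acnl wch rnn ttp wue qifh ubzvw cdmbn zmicd xsgb gksyx hwoql jxi
Hunk 3: at line 7 remove [cdmbn,zmicd,xsgb] add [pya,lkv] -> 13 lines: sehl acnl wch rnn ttp wue qifh ubzvw pya lkv gksyx hwoql jxi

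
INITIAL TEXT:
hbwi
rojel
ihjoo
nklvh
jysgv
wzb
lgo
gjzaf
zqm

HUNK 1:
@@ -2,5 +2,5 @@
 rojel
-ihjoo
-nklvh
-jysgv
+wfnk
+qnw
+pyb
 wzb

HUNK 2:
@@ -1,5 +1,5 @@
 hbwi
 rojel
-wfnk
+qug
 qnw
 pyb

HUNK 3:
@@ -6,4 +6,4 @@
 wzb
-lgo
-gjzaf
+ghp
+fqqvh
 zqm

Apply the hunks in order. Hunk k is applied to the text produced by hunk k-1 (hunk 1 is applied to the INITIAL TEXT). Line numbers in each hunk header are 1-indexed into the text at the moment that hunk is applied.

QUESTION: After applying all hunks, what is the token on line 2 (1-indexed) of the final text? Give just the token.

Answer: rojel

Derivation:
Hunk 1: at line 2 remove [ihjoo,nklvh,jysgv] add [wfnk,qnw,pyb] -> 9 lines: hbwi rojel wfnk qnw pyb wzb lgo gjzaf zqm
Hunk 2: at line 1 remove [wfnk] add [qug] -> 9 lines: hbwi rojel qug qnw pyb wzb lgo gjzaf zqm
Hunk 3: at line 6 remove [lgo,gjzaf] add [ghp,fqqvh] -> 9 lines: hbwi rojel qug qnw pyb wzb ghp fqqvh zqm
Final line 2: rojel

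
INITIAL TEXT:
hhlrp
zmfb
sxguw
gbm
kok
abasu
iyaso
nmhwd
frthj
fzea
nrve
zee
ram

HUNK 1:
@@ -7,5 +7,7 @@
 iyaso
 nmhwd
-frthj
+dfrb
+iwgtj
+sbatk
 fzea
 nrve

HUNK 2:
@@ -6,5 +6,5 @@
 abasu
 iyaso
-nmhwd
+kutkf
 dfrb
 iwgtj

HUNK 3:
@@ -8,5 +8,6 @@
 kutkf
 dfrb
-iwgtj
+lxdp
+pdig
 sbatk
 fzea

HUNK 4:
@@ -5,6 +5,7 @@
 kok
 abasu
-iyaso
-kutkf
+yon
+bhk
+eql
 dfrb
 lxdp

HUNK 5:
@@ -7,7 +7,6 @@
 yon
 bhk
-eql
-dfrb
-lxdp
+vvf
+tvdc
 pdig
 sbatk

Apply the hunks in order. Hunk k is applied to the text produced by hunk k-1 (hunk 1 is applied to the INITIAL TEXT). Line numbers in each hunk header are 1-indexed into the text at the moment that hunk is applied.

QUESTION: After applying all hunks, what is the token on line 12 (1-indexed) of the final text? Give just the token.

Answer: sbatk

Derivation:
Hunk 1: at line 7 remove [frthj] add [dfrb,iwgtj,sbatk] -> 15 lines: hhlrp zmfb sxguw gbm kok abasu iyaso nmhwd dfrb iwgtj sbatk fzea nrve zee ram
Hunk 2: at line 6 remove [nmhwd] add [kutkf] -> 15 lines: hhlrp zmfb sxguw gbm kok abasu iyaso kutkf dfrb iwgtj sbatk fzea nrve zee ram
Hunk 3: at line 8 remove [iwgtj] add [lxdp,pdig] -> 16 lines: hhlrp zmfb sxguw gbm kok abasu iyaso kutkf dfrb lxdp pdig sbatk fzea nrve zee ram
Hunk 4: at line 5 remove [iyaso,kutkf] add [yon,bhk,eql] -> 17 lines: hhlrp zmfb sxguw gbm kok abasu yon bhk eql dfrb lxdp pdig sbatk fzea nrve zee ram
Hunk 5: at line 7 remove [eql,dfrb,lxdp] add [vvf,tvdc] -> 16 lines: hhlrp zmfb sxguw gbm kok abasu yon bhk vvf tvdc pdig sbatk fzea nrve zee ram
Final line 12: sbatk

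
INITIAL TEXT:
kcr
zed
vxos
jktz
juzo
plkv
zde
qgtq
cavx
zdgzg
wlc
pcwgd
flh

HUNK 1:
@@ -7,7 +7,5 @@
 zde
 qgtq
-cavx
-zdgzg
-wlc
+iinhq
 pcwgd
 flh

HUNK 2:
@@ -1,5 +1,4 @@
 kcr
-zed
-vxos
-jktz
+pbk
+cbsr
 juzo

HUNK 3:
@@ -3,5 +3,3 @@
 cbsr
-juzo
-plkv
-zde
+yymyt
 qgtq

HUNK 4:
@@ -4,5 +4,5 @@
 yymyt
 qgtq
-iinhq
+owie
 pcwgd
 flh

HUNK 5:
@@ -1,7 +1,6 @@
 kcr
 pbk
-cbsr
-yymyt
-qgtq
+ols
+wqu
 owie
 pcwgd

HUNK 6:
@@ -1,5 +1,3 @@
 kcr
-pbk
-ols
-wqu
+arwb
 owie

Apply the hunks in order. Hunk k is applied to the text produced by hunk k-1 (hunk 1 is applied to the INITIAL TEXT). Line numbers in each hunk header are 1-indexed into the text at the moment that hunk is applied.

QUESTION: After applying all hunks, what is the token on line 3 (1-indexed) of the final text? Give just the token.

Hunk 1: at line 7 remove [cavx,zdgzg,wlc] add [iinhq] -> 11 lines: kcr zed vxos jktz juzo plkv zde qgtq iinhq pcwgd flh
Hunk 2: at line 1 remove [zed,vxos,jktz] add [pbk,cbsr] -> 10 lines: kcr pbk cbsr juzo plkv zde qgtq iinhq pcwgd flh
Hunk 3: at line 3 remove [juzo,plkv,zde] add [yymyt] -> 8 lines: kcr pbk cbsr yymyt qgtq iinhq pcwgd flh
Hunk 4: at line 4 remove [iinhq] add [owie] -> 8 lines: kcr pbk cbsr yymyt qgtq owie pcwgd flh
Hunk 5: at line 1 remove [cbsr,yymyt,qgtq] add [ols,wqu] -> 7 lines: kcr pbk ols wqu owie pcwgd flh
Hunk 6: at line 1 remove [pbk,ols,wqu] add [arwb] -> 5 lines: kcr arwb owie pcwgd flh
Final line 3: owie

Answer: owie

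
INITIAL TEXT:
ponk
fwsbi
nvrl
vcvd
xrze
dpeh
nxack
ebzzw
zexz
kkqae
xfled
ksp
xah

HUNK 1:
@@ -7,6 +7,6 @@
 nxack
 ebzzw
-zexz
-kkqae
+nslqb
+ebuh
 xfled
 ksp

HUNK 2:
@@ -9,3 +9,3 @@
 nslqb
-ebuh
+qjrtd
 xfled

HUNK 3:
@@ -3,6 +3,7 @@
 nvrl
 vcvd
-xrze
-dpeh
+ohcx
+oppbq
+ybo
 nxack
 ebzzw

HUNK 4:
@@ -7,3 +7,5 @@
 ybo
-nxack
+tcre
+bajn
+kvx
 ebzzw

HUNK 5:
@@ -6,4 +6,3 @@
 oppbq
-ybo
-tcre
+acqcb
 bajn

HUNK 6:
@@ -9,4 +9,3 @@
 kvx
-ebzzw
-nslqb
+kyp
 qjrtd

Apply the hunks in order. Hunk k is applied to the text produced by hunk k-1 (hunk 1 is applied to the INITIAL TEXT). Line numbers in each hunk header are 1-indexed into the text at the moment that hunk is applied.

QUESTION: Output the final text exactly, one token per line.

Hunk 1: at line 7 remove [zexz,kkqae] add [nslqb,ebuh] -> 13 lines: ponk fwsbi nvrl vcvd xrze dpeh nxack ebzzw nslqb ebuh xfled ksp xah
Hunk 2: at line 9 remove [ebuh] add [qjrtd] -> 13 lines: ponk fwsbi nvrl vcvd xrze dpeh nxack ebzzw nslqb qjrtd xfled ksp xah
Hunk 3: at line 3 remove [xrze,dpeh] add [ohcx,oppbq,ybo] -> 14 lines: ponk fwsbi nvrl vcvd ohcx oppbq ybo nxack ebzzw nslqb qjrtd xfled ksp xah
Hunk 4: at line 7 remove [nxack] add [tcre,bajn,kvx] -> 16 lines: ponk fwsbi nvrl vcvd ohcx oppbq ybo tcre bajn kvx ebzzw nslqb qjrtd xfled ksp xah
Hunk 5: at line 6 remove [ybo,tcre] add [acqcb] -> 15 lines: ponk fwsbi nvrl vcvd ohcx oppbq acqcb bajn kvx ebzzw nslqb qjrtd xfled ksp xah
Hunk 6: at line 9 remove [ebzzw,nslqb] add [kyp] -> 14 lines: ponk fwsbi nvrl vcvd ohcx oppbq acqcb bajn kvx kyp qjrtd xfled ksp xah

Answer: ponk
fwsbi
nvrl
vcvd
ohcx
oppbq
acqcb
bajn
kvx
kyp
qjrtd
xfled
ksp
xah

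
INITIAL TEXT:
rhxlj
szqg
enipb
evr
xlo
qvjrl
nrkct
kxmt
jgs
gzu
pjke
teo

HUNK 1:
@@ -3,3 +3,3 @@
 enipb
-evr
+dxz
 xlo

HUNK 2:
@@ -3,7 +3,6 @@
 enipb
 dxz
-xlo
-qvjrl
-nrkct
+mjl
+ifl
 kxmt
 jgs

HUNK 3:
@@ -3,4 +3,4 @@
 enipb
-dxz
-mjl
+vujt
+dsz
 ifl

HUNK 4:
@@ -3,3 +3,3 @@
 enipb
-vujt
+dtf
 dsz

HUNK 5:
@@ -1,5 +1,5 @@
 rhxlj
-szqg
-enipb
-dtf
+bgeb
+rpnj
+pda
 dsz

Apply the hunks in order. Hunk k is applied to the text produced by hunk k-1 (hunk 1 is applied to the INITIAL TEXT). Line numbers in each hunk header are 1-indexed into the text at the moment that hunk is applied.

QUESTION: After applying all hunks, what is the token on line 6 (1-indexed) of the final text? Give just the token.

Hunk 1: at line 3 remove [evr] add [dxz] -> 12 lines: rhxlj szqg enipb dxz xlo qvjrl nrkct kxmt jgs gzu pjke teo
Hunk 2: at line 3 remove [xlo,qvjrl,nrkct] add [mjl,ifl] -> 11 lines: rhxlj szqg enipb dxz mjl ifl kxmt jgs gzu pjke teo
Hunk 3: at line 3 remove [dxz,mjl] add [vujt,dsz] -> 11 lines: rhxlj szqg enipb vujt dsz ifl kxmt jgs gzu pjke teo
Hunk 4: at line 3 remove [vujt] add [dtf] -> 11 lines: rhxlj szqg enipb dtf dsz ifl kxmt jgs gzu pjke teo
Hunk 5: at line 1 remove [szqg,enipb,dtf] add [bgeb,rpnj,pda] -> 11 lines: rhxlj bgeb rpnj pda dsz ifl kxmt jgs gzu pjke teo
Final line 6: ifl

Answer: ifl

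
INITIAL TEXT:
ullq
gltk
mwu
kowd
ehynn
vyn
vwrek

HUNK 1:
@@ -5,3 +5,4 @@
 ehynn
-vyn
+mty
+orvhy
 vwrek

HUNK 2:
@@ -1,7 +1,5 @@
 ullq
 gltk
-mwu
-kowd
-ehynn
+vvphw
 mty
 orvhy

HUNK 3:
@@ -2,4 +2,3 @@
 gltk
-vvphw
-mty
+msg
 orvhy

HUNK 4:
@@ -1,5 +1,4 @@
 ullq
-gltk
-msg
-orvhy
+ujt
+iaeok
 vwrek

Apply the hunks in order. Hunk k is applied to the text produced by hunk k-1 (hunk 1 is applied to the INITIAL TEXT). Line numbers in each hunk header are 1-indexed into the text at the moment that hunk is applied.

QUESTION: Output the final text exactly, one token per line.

Answer: ullq
ujt
iaeok
vwrek

Derivation:
Hunk 1: at line 5 remove [vyn] add [mty,orvhy] -> 8 lines: ullq gltk mwu kowd ehynn mty orvhy vwrek
Hunk 2: at line 1 remove [mwu,kowd,ehynn] add [vvphw] -> 6 lines: ullq gltk vvphw mty orvhy vwrek
Hunk 3: at line 2 remove [vvphw,mty] add [msg] -> 5 lines: ullq gltk msg orvhy vwrek
Hunk 4: at line 1 remove [gltk,msg,orvhy] add [ujt,iaeok] -> 4 lines: ullq ujt iaeok vwrek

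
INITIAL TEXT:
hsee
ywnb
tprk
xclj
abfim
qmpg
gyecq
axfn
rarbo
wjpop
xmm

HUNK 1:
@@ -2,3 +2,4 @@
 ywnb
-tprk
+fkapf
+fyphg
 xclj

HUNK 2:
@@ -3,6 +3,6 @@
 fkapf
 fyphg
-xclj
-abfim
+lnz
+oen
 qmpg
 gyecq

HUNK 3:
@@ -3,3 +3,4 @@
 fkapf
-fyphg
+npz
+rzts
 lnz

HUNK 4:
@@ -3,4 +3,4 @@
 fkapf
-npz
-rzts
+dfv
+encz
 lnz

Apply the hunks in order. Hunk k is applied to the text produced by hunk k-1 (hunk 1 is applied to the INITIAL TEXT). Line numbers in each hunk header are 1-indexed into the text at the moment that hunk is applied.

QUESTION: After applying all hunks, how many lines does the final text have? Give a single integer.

Answer: 13

Derivation:
Hunk 1: at line 2 remove [tprk] add [fkapf,fyphg] -> 12 lines: hsee ywnb fkapf fyphg xclj abfim qmpg gyecq axfn rarbo wjpop xmm
Hunk 2: at line 3 remove [xclj,abfim] add [lnz,oen] -> 12 lines: hsee ywnb fkapf fyphg lnz oen qmpg gyecq axfn rarbo wjpop xmm
Hunk 3: at line 3 remove [fyphg] add [npz,rzts] -> 13 lines: hsee ywnb fkapf npz rzts lnz oen qmpg gyecq axfn rarbo wjpop xmm
Hunk 4: at line 3 remove [npz,rzts] add [dfv,encz] -> 13 lines: hsee ywnb fkapf dfv encz lnz oen qmpg gyecq axfn rarbo wjpop xmm
Final line count: 13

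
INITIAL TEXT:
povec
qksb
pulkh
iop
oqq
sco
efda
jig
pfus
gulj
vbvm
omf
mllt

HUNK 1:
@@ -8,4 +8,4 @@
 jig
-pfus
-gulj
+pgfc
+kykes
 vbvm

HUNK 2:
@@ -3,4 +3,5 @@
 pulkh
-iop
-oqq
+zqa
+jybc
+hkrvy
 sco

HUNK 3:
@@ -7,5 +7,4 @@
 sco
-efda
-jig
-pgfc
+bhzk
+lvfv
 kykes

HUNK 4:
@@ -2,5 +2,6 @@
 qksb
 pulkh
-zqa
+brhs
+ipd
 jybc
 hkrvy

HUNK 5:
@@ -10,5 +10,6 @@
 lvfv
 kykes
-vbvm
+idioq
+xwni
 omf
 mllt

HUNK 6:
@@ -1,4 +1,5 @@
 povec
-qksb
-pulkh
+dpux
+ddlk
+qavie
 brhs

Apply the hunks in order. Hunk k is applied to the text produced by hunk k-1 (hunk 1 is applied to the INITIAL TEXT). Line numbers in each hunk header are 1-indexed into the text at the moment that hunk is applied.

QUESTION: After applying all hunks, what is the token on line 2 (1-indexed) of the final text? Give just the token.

Hunk 1: at line 8 remove [pfus,gulj] add [pgfc,kykes] -> 13 lines: povec qksb pulkh iop oqq sco efda jig pgfc kykes vbvm omf mllt
Hunk 2: at line 3 remove [iop,oqq] add [zqa,jybc,hkrvy] -> 14 lines: povec qksb pulkh zqa jybc hkrvy sco efda jig pgfc kykes vbvm omf mllt
Hunk 3: at line 7 remove [efda,jig,pgfc] add [bhzk,lvfv] -> 13 lines: povec qksb pulkh zqa jybc hkrvy sco bhzk lvfv kykes vbvm omf mllt
Hunk 4: at line 2 remove [zqa] add [brhs,ipd] -> 14 lines: povec qksb pulkh brhs ipd jybc hkrvy sco bhzk lvfv kykes vbvm omf mllt
Hunk 5: at line 10 remove [vbvm] add [idioq,xwni] -> 15 lines: povec qksb pulkh brhs ipd jybc hkrvy sco bhzk lvfv kykes idioq xwni omf mllt
Hunk 6: at line 1 remove [qksb,pulkh] add [dpux,ddlk,qavie] -> 16 lines: povec dpux ddlk qavie brhs ipd jybc hkrvy sco bhzk lvfv kykes idioq xwni omf mllt
Final line 2: dpux

Answer: dpux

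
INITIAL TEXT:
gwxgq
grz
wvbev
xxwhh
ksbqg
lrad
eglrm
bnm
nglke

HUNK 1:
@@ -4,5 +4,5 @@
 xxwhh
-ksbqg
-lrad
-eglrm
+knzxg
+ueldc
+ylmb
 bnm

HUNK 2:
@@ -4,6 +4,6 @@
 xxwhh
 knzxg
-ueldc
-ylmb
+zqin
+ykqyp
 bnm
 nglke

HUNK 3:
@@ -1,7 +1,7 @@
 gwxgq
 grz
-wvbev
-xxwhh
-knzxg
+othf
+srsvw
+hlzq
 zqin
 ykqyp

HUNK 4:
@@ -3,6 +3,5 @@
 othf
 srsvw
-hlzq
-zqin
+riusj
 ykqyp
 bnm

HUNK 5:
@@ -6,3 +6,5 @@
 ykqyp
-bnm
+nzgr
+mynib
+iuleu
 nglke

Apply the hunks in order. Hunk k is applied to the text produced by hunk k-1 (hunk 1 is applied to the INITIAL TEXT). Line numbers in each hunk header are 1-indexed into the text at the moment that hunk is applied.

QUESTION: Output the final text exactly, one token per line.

Answer: gwxgq
grz
othf
srsvw
riusj
ykqyp
nzgr
mynib
iuleu
nglke

Derivation:
Hunk 1: at line 4 remove [ksbqg,lrad,eglrm] add [knzxg,ueldc,ylmb] -> 9 lines: gwxgq grz wvbev xxwhh knzxg ueldc ylmb bnm nglke
Hunk 2: at line 4 remove [ueldc,ylmb] add [zqin,ykqyp] -> 9 lines: gwxgq grz wvbev xxwhh knzxg zqin ykqyp bnm nglke
Hunk 3: at line 1 remove [wvbev,xxwhh,knzxg] add [othf,srsvw,hlzq] -> 9 lines: gwxgq grz othf srsvw hlzq zqin ykqyp bnm nglke
Hunk 4: at line 3 remove [hlzq,zqin] add [riusj] -> 8 lines: gwxgq grz othf srsvw riusj ykqyp bnm nglke
Hunk 5: at line 6 remove [bnm] add [nzgr,mynib,iuleu] -> 10 lines: gwxgq grz othf srsvw riusj ykqyp nzgr mynib iuleu nglke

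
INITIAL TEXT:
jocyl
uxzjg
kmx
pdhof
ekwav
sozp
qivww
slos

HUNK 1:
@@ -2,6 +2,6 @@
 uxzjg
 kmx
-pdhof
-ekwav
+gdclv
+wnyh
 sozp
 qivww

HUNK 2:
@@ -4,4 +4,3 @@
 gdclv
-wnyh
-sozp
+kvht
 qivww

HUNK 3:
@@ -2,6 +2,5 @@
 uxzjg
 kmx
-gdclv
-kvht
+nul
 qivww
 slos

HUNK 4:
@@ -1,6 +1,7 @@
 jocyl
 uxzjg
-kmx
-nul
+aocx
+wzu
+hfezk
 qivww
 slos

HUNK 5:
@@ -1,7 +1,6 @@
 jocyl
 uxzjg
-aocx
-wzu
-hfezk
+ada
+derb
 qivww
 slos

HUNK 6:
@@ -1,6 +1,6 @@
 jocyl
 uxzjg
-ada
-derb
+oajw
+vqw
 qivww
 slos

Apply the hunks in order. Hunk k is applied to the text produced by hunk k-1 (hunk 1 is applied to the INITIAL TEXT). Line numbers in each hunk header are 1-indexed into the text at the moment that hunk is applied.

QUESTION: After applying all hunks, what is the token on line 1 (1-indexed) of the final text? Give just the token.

Hunk 1: at line 2 remove [pdhof,ekwav] add [gdclv,wnyh] -> 8 lines: jocyl uxzjg kmx gdclv wnyh sozp qivww slos
Hunk 2: at line 4 remove [wnyh,sozp] add [kvht] -> 7 lines: jocyl uxzjg kmx gdclv kvht qivww slos
Hunk 3: at line 2 remove [gdclv,kvht] add [nul] -> 6 lines: jocyl uxzjg kmx nul qivww slos
Hunk 4: at line 1 remove [kmx,nul] add [aocx,wzu,hfezk] -> 7 lines: jocyl uxzjg aocx wzu hfezk qivww slos
Hunk 5: at line 1 remove [aocx,wzu,hfezk] add [ada,derb] -> 6 lines: jocyl uxzjg ada derb qivww slos
Hunk 6: at line 1 remove [ada,derb] add [oajw,vqw] -> 6 lines: jocyl uxzjg oajw vqw qivww slos
Final line 1: jocyl

Answer: jocyl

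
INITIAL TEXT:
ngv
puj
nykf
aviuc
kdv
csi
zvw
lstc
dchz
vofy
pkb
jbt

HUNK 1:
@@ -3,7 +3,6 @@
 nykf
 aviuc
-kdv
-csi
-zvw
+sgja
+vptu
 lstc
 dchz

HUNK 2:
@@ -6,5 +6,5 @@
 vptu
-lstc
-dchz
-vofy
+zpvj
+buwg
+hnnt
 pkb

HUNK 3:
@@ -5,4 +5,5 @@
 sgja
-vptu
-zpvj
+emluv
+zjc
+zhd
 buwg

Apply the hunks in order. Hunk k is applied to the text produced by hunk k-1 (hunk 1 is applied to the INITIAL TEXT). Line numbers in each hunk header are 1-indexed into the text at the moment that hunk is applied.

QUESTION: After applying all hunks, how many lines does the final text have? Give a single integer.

Hunk 1: at line 3 remove [kdv,csi,zvw] add [sgja,vptu] -> 11 lines: ngv puj nykf aviuc sgja vptu lstc dchz vofy pkb jbt
Hunk 2: at line 6 remove [lstc,dchz,vofy] add [zpvj,buwg,hnnt] -> 11 lines: ngv puj nykf aviuc sgja vptu zpvj buwg hnnt pkb jbt
Hunk 3: at line 5 remove [vptu,zpvj] add [emluv,zjc,zhd] -> 12 lines: ngv puj nykf aviuc sgja emluv zjc zhd buwg hnnt pkb jbt
Final line count: 12

Answer: 12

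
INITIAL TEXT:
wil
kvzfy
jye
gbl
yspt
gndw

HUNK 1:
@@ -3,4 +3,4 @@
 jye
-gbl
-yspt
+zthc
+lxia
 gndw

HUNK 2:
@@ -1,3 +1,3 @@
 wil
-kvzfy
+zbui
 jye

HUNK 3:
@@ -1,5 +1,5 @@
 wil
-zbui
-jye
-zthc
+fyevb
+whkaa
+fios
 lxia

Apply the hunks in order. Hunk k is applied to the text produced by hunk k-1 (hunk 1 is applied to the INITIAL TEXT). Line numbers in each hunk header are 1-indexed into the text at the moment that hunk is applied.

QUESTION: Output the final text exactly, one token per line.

Answer: wil
fyevb
whkaa
fios
lxia
gndw

Derivation:
Hunk 1: at line 3 remove [gbl,yspt] add [zthc,lxia] -> 6 lines: wil kvzfy jye zthc lxia gndw
Hunk 2: at line 1 remove [kvzfy] add [zbui] -> 6 lines: wil zbui jye zthc lxia gndw
Hunk 3: at line 1 remove [zbui,jye,zthc] add [fyevb,whkaa,fios] -> 6 lines: wil fyevb whkaa fios lxia gndw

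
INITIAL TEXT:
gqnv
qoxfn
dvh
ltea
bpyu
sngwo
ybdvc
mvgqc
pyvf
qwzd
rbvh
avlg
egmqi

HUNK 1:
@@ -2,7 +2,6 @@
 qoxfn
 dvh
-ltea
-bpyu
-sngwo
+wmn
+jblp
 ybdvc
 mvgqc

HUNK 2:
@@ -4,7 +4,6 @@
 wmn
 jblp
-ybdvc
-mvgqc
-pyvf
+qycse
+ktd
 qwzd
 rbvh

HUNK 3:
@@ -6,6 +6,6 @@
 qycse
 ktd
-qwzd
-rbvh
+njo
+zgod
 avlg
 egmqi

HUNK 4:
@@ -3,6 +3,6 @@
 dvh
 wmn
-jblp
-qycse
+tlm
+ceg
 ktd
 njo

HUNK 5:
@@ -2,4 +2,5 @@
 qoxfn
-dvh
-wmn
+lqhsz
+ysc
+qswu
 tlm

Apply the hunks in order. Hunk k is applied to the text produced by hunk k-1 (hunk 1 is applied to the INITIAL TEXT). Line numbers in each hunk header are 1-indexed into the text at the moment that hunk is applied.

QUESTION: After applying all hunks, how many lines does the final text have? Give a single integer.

Hunk 1: at line 2 remove [ltea,bpyu,sngwo] add [wmn,jblp] -> 12 lines: gqnv qoxfn dvh wmn jblp ybdvc mvgqc pyvf qwzd rbvh avlg egmqi
Hunk 2: at line 4 remove [ybdvc,mvgqc,pyvf] add [qycse,ktd] -> 11 lines: gqnv qoxfn dvh wmn jblp qycse ktd qwzd rbvh avlg egmqi
Hunk 3: at line 6 remove [qwzd,rbvh] add [njo,zgod] -> 11 lines: gqnv qoxfn dvh wmn jblp qycse ktd njo zgod avlg egmqi
Hunk 4: at line 3 remove [jblp,qycse] add [tlm,ceg] -> 11 lines: gqnv qoxfn dvh wmn tlm ceg ktd njo zgod avlg egmqi
Hunk 5: at line 2 remove [dvh,wmn] add [lqhsz,ysc,qswu] -> 12 lines: gqnv qoxfn lqhsz ysc qswu tlm ceg ktd njo zgod avlg egmqi
Final line count: 12

Answer: 12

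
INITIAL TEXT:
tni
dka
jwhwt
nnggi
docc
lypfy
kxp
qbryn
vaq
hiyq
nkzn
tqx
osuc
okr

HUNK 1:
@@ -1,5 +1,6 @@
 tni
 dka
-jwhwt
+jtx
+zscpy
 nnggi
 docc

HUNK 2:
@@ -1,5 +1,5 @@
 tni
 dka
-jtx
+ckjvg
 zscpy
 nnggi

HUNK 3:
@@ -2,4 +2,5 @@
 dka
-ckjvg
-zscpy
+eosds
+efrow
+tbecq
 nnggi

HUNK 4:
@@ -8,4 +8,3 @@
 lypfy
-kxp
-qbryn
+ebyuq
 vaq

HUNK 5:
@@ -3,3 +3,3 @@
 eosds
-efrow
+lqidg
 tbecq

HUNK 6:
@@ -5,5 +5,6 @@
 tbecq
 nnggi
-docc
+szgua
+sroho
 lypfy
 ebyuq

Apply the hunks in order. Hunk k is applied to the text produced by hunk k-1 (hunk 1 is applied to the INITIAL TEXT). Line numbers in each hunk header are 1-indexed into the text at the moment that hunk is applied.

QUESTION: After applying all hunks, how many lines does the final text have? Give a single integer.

Hunk 1: at line 1 remove [jwhwt] add [jtx,zscpy] -> 15 lines: tni dka jtx zscpy nnggi docc lypfy kxp qbryn vaq hiyq nkzn tqx osuc okr
Hunk 2: at line 1 remove [jtx] add [ckjvg] -> 15 lines: tni dka ckjvg zscpy nnggi docc lypfy kxp qbryn vaq hiyq nkzn tqx osuc okr
Hunk 3: at line 2 remove [ckjvg,zscpy] add [eosds,efrow,tbecq] -> 16 lines: tni dka eosds efrow tbecq nnggi docc lypfy kxp qbryn vaq hiyq nkzn tqx osuc okr
Hunk 4: at line 8 remove [kxp,qbryn] add [ebyuq] -> 15 lines: tni dka eosds efrow tbecq nnggi docc lypfy ebyuq vaq hiyq nkzn tqx osuc okr
Hunk 5: at line 3 remove [efrow] add [lqidg] -> 15 lines: tni dka eosds lqidg tbecq nnggi docc lypfy ebyuq vaq hiyq nkzn tqx osuc okr
Hunk 6: at line 5 remove [docc] add [szgua,sroho] -> 16 lines: tni dka eosds lqidg tbecq nnggi szgua sroho lypfy ebyuq vaq hiyq nkzn tqx osuc okr
Final line count: 16

Answer: 16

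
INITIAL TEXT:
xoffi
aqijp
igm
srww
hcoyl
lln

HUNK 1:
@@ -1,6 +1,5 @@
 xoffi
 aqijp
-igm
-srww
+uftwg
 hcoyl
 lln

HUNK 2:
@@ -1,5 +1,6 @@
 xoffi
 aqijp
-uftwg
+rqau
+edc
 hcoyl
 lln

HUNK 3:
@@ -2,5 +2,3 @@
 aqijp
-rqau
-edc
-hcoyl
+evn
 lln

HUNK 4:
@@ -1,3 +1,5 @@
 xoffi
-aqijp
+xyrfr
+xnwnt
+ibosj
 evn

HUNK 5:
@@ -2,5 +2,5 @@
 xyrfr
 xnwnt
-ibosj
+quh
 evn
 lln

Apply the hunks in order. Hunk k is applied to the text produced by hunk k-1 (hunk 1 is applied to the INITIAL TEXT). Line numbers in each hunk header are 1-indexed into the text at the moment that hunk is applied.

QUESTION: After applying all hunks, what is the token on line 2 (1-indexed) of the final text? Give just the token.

Answer: xyrfr

Derivation:
Hunk 1: at line 1 remove [igm,srww] add [uftwg] -> 5 lines: xoffi aqijp uftwg hcoyl lln
Hunk 2: at line 1 remove [uftwg] add [rqau,edc] -> 6 lines: xoffi aqijp rqau edc hcoyl lln
Hunk 3: at line 2 remove [rqau,edc,hcoyl] add [evn] -> 4 lines: xoffi aqijp evn lln
Hunk 4: at line 1 remove [aqijp] add [xyrfr,xnwnt,ibosj] -> 6 lines: xoffi xyrfr xnwnt ibosj evn lln
Hunk 5: at line 2 remove [ibosj] add [quh] -> 6 lines: xoffi xyrfr xnwnt quh evn lln
Final line 2: xyrfr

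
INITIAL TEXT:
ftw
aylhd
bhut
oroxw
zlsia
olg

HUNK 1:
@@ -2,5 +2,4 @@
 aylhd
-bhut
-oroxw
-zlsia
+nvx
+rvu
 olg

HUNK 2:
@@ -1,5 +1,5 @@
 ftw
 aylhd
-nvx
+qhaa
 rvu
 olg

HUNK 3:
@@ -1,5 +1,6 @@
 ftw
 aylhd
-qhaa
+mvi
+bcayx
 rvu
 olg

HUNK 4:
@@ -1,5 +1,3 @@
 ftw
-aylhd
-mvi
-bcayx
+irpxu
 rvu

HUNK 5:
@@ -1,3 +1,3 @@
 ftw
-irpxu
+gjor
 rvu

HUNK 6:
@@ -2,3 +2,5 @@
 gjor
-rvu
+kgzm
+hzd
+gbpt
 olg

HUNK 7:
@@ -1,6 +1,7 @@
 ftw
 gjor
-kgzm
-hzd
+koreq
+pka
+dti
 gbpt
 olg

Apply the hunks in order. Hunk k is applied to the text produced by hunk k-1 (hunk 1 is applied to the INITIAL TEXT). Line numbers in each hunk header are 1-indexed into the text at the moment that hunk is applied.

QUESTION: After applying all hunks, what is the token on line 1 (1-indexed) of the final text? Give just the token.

Hunk 1: at line 2 remove [bhut,oroxw,zlsia] add [nvx,rvu] -> 5 lines: ftw aylhd nvx rvu olg
Hunk 2: at line 1 remove [nvx] add [qhaa] -> 5 lines: ftw aylhd qhaa rvu olg
Hunk 3: at line 1 remove [qhaa] add [mvi,bcayx] -> 6 lines: ftw aylhd mvi bcayx rvu olg
Hunk 4: at line 1 remove [aylhd,mvi,bcayx] add [irpxu] -> 4 lines: ftw irpxu rvu olg
Hunk 5: at line 1 remove [irpxu] add [gjor] -> 4 lines: ftw gjor rvu olg
Hunk 6: at line 2 remove [rvu] add [kgzm,hzd,gbpt] -> 6 lines: ftw gjor kgzm hzd gbpt olg
Hunk 7: at line 1 remove [kgzm,hzd] add [koreq,pka,dti] -> 7 lines: ftw gjor koreq pka dti gbpt olg
Final line 1: ftw

Answer: ftw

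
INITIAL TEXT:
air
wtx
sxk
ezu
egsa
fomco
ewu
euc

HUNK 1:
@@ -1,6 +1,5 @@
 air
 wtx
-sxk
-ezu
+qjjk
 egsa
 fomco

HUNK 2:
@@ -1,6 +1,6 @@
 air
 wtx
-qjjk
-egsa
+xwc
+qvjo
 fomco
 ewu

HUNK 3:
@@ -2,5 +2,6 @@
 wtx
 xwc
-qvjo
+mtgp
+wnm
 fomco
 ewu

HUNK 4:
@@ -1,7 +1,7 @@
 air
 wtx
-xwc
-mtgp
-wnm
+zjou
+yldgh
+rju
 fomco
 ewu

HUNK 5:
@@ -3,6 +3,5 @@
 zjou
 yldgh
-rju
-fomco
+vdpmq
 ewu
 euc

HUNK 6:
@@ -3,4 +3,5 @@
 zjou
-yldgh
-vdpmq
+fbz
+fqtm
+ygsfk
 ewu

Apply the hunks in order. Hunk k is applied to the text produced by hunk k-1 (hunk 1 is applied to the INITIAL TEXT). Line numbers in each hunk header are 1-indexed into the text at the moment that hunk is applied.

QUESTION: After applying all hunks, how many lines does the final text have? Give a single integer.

Hunk 1: at line 1 remove [sxk,ezu] add [qjjk] -> 7 lines: air wtx qjjk egsa fomco ewu euc
Hunk 2: at line 1 remove [qjjk,egsa] add [xwc,qvjo] -> 7 lines: air wtx xwc qvjo fomco ewu euc
Hunk 3: at line 2 remove [qvjo] add [mtgp,wnm] -> 8 lines: air wtx xwc mtgp wnm fomco ewu euc
Hunk 4: at line 1 remove [xwc,mtgp,wnm] add [zjou,yldgh,rju] -> 8 lines: air wtx zjou yldgh rju fomco ewu euc
Hunk 5: at line 3 remove [rju,fomco] add [vdpmq] -> 7 lines: air wtx zjou yldgh vdpmq ewu euc
Hunk 6: at line 3 remove [yldgh,vdpmq] add [fbz,fqtm,ygsfk] -> 8 lines: air wtx zjou fbz fqtm ygsfk ewu euc
Final line count: 8

Answer: 8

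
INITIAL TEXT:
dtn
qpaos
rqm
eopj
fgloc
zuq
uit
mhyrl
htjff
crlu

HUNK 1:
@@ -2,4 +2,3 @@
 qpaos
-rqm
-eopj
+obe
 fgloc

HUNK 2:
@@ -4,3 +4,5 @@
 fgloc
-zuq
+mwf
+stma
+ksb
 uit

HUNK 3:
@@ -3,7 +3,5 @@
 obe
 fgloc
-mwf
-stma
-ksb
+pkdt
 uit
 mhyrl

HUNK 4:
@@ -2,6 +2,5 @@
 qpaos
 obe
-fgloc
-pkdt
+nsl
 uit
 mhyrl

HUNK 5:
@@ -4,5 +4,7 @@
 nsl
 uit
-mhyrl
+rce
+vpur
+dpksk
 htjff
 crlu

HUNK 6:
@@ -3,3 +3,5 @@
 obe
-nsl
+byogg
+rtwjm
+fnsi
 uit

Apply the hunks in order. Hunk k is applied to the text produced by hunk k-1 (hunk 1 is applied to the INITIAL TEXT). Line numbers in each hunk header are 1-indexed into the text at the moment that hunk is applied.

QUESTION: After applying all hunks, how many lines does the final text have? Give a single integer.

Hunk 1: at line 2 remove [rqm,eopj] add [obe] -> 9 lines: dtn qpaos obe fgloc zuq uit mhyrl htjff crlu
Hunk 2: at line 4 remove [zuq] add [mwf,stma,ksb] -> 11 lines: dtn qpaos obe fgloc mwf stma ksb uit mhyrl htjff crlu
Hunk 3: at line 3 remove [mwf,stma,ksb] add [pkdt] -> 9 lines: dtn qpaos obe fgloc pkdt uit mhyrl htjff crlu
Hunk 4: at line 2 remove [fgloc,pkdt] add [nsl] -> 8 lines: dtn qpaos obe nsl uit mhyrl htjff crlu
Hunk 5: at line 4 remove [mhyrl] add [rce,vpur,dpksk] -> 10 lines: dtn qpaos obe nsl uit rce vpur dpksk htjff crlu
Hunk 6: at line 3 remove [nsl] add [byogg,rtwjm,fnsi] -> 12 lines: dtn qpaos obe byogg rtwjm fnsi uit rce vpur dpksk htjff crlu
Final line count: 12

Answer: 12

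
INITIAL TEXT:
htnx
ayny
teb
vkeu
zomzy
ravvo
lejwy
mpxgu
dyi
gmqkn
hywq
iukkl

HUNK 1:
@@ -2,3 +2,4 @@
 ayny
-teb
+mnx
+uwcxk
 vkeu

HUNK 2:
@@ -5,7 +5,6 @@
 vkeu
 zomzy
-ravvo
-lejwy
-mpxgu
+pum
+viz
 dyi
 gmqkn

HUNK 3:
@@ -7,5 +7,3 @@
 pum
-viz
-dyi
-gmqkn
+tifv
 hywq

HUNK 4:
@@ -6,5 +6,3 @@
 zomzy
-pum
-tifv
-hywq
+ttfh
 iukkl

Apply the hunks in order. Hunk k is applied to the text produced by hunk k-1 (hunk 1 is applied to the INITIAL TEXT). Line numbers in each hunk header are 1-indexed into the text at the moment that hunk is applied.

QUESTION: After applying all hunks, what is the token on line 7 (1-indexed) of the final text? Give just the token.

Hunk 1: at line 2 remove [teb] add [mnx,uwcxk] -> 13 lines: htnx ayny mnx uwcxk vkeu zomzy ravvo lejwy mpxgu dyi gmqkn hywq iukkl
Hunk 2: at line 5 remove [ravvo,lejwy,mpxgu] add [pum,viz] -> 12 lines: htnx ayny mnx uwcxk vkeu zomzy pum viz dyi gmqkn hywq iukkl
Hunk 3: at line 7 remove [viz,dyi,gmqkn] add [tifv] -> 10 lines: htnx ayny mnx uwcxk vkeu zomzy pum tifv hywq iukkl
Hunk 4: at line 6 remove [pum,tifv,hywq] add [ttfh] -> 8 lines: htnx ayny mnx uwcxk vkeu zomzy ttfh iukkl
Final line 7: ttfh

Answer: ttfh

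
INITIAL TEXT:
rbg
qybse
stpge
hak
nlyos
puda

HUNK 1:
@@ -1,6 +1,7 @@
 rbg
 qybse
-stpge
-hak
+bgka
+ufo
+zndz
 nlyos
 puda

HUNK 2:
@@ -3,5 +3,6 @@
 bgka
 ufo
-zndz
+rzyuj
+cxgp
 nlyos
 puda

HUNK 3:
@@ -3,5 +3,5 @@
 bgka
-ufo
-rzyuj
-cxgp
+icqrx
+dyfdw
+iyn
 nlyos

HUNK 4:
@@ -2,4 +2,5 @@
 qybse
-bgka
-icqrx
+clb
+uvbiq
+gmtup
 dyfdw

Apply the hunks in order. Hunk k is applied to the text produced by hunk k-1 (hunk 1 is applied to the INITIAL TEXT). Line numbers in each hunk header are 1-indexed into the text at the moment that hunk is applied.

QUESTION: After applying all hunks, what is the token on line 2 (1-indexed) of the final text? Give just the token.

Answer: qybse

Derivation:
Hunk 1: at line 1 remove [stpge,hak] add [bgka,ufo,zndz] -> 7 lines: rbg qybse bgka ufo zndz nlyos puda
Hunk 2: at line 3 remove [zndz] add [rzyuj,cxgp] -> 8 lines: rbg qybse bgka ufo rzyuj cxgp nlyos puda
Hunk 3: at line 3 remove [ufo,rzyuj,cxgp] add [icqrx,dyfdw,iyn] -> 8 lines: rbg qybse bgka icqrx dyfdw iyn nlyos puda
Hunk 4: at line 2 remove [bgka,icqrx] add [clb,uvbiq,gmtup] -> 9 lines: rbg qybse clb uvbiq gmtup dyfdw iyn nlyos puda
Final line 2: qybse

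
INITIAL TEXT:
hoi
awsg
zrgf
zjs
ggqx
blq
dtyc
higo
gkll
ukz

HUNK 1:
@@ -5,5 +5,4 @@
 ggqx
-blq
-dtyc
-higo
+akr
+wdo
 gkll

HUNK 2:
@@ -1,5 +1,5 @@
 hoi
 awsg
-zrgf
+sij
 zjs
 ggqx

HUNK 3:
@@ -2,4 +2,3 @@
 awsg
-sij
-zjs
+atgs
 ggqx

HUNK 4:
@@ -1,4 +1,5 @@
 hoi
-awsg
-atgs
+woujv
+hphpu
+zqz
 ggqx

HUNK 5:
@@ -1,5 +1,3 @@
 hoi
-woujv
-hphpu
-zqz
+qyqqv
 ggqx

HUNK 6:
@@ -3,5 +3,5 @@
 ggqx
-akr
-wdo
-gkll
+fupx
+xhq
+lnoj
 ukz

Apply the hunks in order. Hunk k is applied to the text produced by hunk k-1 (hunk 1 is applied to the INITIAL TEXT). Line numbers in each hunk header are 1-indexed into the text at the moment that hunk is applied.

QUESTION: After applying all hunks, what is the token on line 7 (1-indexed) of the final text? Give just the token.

Answer: ukz

Derivation:
Hunk 1: at line 5 remove [blq,dtyc,higo] add [akr,wdo] -> 9 lines: hoi awsg zrgf zjs ggqx akr wdo gkll ukz
Hunk 2: at line 1 remove [zrgf] add [sij] -> 9 lines: hoi awsg sij zjs ggqx akr wdo gkll ukz
Hunk 3: at line 2 remove [sij,zjs] add [atgs] -> 8 lines: hoi awsg atgs ggqx akr wdo gkll ukz
Hunk 4: at line 1 remove [awsg,atgs] add [woujv,hphpu,zqz] -> 9 lines: hoi woujv hphpu zqz ggqx akr wdo gkll ukz
Hunk 5: at line 1 remove [woujv,hphpu,zqz] add [qyqqv] -> 7 lines: hoi qyqqv ggqx akr wdo gkll ukz
Hunk 6: at line 3 remove [akr,wdo,gkll] add [fupx,xhq,lnoj] -> 7 lines: hoi qyqqv ggqx fupx xhq lnoj ukz
Final line 7: ukz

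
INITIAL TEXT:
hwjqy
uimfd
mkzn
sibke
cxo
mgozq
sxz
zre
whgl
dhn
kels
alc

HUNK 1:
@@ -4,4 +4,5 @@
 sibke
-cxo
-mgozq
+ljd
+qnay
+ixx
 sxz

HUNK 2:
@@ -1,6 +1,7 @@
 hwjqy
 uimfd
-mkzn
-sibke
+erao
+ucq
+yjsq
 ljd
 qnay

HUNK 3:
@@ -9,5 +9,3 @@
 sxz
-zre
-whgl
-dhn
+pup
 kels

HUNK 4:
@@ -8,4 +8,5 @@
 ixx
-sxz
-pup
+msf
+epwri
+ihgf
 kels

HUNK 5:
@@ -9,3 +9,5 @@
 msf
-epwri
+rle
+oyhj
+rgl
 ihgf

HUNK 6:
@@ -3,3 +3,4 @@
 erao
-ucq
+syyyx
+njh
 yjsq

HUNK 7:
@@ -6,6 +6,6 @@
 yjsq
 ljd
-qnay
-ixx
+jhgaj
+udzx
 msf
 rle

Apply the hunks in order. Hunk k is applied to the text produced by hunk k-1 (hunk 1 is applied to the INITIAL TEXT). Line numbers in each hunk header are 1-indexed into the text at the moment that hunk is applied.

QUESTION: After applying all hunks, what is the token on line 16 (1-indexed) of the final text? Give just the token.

Hunk 1: at line 4 remove [cxo,mgozq] add [ljd,qnay,ixx] -> 13 lines: hwjqy uimfd mkzn sibke ljd qnay ixx sxz zre whgl dhn kels alc
Hunk 2: at line 1 remove [mkzn,sibke] add [erao,ucq,yjsq] -> 14 lines: hwjqy uimfd erao ucq yjsq ljd qnay ixx sxz zre whgl dhn kels alc
Hunk 3: at line 9 remove [zre,whgl,dhn] add [pup] -> 12 lines: hwjqy uimfd erao ucq yjsq ljd qnay ixx sxz pup kels alc
Hunk 4: at line 8 remove [sxz,pup] add [msf,epwri,ihgf] -> 13 lines: hwjqy uimfd erao ucq yjsq ljd qnay ixx msf epwri ihgf kels alc
Hunk 5: at line 9 remove [epwri] add [rle,oyhj,rgl] -> 15 lines: hwjqy uimfd erao ucq yjsq ljd qnay ixx msf rle oyhj rgl ihgf kels alc
Hunk 6: at line 3 remove [ucq] add [syyyx,njh] -> 16 lines: hwjqy uimfd erao syyyx njh yjsq ljd qnay ixx msf rle oyhj rgl ihgf kels alc
Hunk 7: at line 6 remove [qnay,ixx] add [jhgaj,udzx] -> 16 lines: hwjqy uimfd erao syyyx njh yjsq ljd jhgaj udzx msf rle oyhj rgl ihgf kels alc
Final line 16: alc

Answer: alc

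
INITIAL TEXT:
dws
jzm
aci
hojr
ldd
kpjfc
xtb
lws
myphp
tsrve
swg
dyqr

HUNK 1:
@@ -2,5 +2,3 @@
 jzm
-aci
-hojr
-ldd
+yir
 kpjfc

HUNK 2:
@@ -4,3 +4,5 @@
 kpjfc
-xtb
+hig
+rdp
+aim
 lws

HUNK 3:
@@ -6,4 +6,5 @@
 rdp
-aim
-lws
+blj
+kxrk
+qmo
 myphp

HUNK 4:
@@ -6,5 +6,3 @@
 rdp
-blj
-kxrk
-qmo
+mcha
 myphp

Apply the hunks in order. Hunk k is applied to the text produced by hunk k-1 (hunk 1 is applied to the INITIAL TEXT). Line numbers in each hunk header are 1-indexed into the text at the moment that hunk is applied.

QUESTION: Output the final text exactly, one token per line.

Answer: dws
jzm
yir
kpjfc
hig
rdp
mcha
myphp
tsrve
swg
dyqr

Derivation:
Hunk 1: at line 2 remove [aci,hojr,ldd] add [yir] -> 10 lines: dws jzm yir kpjfc xtb lws myphp tsrve swg dyqr
Hunk 2: at line 4 remove [xtb] add [hig,rdp,aim] -> 12 lines: dws jzm yir kpjfc hig rdp aim lws myphp tsrve swg dyqr
Hunk 3: at line 6 remove [aim,lws] add [blj,kxrk,qmo] -> 13 lines: dws jzm yir kpjfc hig rdp blj kxrk qmo myphp tsrve swg dyqr
Hunk 4: at line 6 remove [blj,kxrk,qmo] add [mcha] -> 11 lines: dws jzm yir kpjfc hig rdp mcha myphp tsrve swg dyqr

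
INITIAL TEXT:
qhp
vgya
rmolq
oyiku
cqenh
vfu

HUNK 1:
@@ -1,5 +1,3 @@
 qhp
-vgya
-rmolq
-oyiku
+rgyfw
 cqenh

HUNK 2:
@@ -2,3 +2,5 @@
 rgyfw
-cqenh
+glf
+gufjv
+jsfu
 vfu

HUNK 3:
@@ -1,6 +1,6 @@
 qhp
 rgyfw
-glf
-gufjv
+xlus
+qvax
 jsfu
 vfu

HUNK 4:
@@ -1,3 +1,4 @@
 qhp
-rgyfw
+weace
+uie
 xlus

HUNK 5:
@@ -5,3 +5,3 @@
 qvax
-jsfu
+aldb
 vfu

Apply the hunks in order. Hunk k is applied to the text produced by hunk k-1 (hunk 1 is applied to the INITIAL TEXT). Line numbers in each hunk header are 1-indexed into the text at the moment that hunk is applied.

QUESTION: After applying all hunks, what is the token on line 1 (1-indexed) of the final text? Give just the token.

Hunk 1: at line 1 remove [vgya,rmolq,oyiku] add [rgyfw] -> 4 lines: qhp rgyfw cqenh vfu
Hunk 2: at line 2 remove [cqenh] add [glf,gufjv,jsfu] -> 6 lines: qhp rgyfw glf gufjv jsfu vfu
Hunk 3: at line 1 remove [glf,gufjv] add [xlus,qvax] -> 6 lines: qhp rgyfw xlus qvax jsfu vfu
Hunk 4: at line 1 remove [rgyfw] add [weace,uie] -> 7 lines: qhp weace uie xlus qvax jsfu vfu
Hunk 5: at line 5 remove [jsfu] add [aldb] -> 7 lines: qhp weace uie xlus qvax aldb vfu
Final line 1: qhp

Answer: qhp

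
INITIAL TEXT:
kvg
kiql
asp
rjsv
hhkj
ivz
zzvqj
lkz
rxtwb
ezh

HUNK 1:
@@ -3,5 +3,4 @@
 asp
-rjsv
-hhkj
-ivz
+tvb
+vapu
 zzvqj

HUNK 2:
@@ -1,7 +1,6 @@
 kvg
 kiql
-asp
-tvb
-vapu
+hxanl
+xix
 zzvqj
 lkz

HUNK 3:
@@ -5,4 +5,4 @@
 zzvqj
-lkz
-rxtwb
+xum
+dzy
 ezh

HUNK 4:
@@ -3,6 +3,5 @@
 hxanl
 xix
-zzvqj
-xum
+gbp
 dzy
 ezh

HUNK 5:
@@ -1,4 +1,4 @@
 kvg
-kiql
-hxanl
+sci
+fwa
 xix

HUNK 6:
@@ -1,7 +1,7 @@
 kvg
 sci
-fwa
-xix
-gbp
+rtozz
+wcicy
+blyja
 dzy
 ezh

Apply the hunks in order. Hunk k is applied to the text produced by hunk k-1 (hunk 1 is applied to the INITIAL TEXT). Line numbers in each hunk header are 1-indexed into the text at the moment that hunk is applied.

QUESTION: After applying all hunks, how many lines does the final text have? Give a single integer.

Answer: 7

Derivation:
Hunk 1: at line 3 remove [rjsv,hhkj,ivz] add [tvb,vapu] -> 9 lines: kvg kiql asp tvb vapu zzvqj lkz rxtwb ezh
Hunk 2: at line 1 remove [asp,tvb,vapu] add [hxanl,xix] -> 8 lines: kvg kiql hxanl xix zzvqj lkz rxtwb ezh
Hunk 3: at line 5 remove [lkz,rxtwb] add [xum,dzy] -> 8 lines: kvg kiql hxanl xix zzvqj xum dzy ezh
Hunk 4: at line 3 remove [zzvqj,xum] add [gbp] -> 7 lines: kvg kiql hxanl xix gbp dzy ezh
Hunk 5: at line 1 remove [kiql,hxanl] add [sci,fwa] -> 7 lines: kvg sci fwa xix gbp dzy ezh
Hunk 6: at line 1 remove [fwa,xix,gbp] add [rtozz,wcicy,blyja] -> 7 lines: kvg sci rtozz wcicy blyja dzy ezh
Final line count: 7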